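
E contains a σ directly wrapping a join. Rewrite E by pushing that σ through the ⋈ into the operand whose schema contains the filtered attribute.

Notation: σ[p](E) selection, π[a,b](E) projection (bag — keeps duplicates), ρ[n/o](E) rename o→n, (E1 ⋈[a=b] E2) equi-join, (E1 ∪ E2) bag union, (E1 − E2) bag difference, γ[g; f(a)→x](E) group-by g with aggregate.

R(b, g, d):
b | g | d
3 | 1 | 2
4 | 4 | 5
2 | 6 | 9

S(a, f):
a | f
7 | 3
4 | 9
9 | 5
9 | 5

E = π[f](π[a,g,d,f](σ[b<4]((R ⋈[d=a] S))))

σ filters on b, owned by the left side.
E' = π[f](π[a,g,d,f]((σ[b<4](R) ⋈[d=a] S)))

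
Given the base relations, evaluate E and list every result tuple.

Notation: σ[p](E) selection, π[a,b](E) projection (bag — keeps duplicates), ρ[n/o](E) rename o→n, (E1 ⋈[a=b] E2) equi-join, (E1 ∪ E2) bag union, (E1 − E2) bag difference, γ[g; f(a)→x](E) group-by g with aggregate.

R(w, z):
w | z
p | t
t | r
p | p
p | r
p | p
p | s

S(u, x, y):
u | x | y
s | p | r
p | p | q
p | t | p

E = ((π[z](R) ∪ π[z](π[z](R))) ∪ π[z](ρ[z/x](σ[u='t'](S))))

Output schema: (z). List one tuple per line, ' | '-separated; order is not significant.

Row counts bottom-up:
  R → 6
  π[z](R) → 6
  R → 6
  π[z](R) → 6
  π[z](π[z](R)) → 6
  (π[z](R) ∪ π[z](π[z](R))) → 12
  S → 3
  σ[u='t'](S) → 0
  ρ[z/x](σ[u='t'](S)) → 0
  π[z](ρ[z/x](σ[u='t'](S))) → 0
  ((π[z](R) ∪ π[z](π[z](R))) ∪ π[z](ρ[z/x](σ[u='t'](S)))) → 12

== RESULT ==
z
p
p
p
p
r
r
r
r
s
s
t
t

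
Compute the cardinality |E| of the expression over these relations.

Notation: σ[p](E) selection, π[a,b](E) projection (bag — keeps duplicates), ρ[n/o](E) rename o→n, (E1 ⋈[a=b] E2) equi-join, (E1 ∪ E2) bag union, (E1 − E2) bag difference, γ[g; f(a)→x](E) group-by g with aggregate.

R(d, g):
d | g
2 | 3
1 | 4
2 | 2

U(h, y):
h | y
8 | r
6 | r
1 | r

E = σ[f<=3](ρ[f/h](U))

Row counts bottom-up:
  U → 3
  ρ[f/h](U) → 3
  σ[f<=3](ρ[f/h](U)) → 1

|E| = 1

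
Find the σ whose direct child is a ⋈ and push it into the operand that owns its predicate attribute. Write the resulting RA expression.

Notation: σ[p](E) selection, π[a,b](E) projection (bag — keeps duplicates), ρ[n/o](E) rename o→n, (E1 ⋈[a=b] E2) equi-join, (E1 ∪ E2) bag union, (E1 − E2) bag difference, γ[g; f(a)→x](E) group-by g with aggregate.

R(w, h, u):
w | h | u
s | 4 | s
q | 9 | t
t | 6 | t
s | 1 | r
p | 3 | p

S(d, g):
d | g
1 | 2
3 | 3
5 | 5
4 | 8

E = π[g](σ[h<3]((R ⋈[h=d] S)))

σ filters on h, owned by the left side.
E' = π[g]((σ[h<3](R) ⋈[h=d] S))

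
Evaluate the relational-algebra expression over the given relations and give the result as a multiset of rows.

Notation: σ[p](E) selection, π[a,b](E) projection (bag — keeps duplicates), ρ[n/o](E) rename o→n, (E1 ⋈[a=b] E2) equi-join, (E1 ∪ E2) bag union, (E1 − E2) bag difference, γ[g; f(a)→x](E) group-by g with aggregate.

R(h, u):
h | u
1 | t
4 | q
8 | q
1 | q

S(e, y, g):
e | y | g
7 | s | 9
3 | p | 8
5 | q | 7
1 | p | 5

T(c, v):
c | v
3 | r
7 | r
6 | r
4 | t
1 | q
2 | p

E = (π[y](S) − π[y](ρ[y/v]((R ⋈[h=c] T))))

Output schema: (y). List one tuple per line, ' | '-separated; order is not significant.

Subexpression sizes:
  S → 4
  π[y](S) → 4
  R → 4
  T → 6
  (R ⋈[h=c] T) → 3
  ρ[y/v]((R ⋈[h=c] T)) → 3
  π[y](ρ[y/v]((R ⋈[h=c] T))) → 3
  (π[y](S) − π[y](ρ[y/v]((R ⋈[h=c] T)))) → 3

== RESULT ==
y
p
p
s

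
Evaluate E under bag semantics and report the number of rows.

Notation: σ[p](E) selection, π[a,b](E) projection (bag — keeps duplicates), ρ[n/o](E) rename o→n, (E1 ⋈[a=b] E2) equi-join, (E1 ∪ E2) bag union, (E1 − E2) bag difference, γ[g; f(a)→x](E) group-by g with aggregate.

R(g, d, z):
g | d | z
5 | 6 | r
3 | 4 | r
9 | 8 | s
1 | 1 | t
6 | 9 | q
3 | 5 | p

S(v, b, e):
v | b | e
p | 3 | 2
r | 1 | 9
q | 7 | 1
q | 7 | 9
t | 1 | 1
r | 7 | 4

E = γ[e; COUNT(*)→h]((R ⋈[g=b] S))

Row counts bottom-up:
  R → 6
  S → 6
  (R ⋈[g=b] S) → 4
  γ[e; COUNT(*)→h]((R ⋈[g=b] S)) → 3

|E| = 3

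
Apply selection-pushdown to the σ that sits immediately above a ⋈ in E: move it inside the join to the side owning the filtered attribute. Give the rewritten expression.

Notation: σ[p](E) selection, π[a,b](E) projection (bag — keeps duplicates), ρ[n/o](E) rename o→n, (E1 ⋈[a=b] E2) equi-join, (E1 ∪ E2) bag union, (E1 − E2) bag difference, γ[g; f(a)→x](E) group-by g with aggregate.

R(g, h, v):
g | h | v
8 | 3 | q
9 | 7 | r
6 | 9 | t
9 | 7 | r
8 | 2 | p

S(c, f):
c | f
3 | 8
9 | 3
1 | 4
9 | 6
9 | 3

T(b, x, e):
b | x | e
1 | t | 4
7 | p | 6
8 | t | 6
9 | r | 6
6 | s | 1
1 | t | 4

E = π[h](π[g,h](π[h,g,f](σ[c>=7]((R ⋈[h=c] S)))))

σ filters on c, owned by the right side.
E' = π[h](π[g,h](π[h,g,f]((R ⋈[h=c] σ[c>=7](S)))))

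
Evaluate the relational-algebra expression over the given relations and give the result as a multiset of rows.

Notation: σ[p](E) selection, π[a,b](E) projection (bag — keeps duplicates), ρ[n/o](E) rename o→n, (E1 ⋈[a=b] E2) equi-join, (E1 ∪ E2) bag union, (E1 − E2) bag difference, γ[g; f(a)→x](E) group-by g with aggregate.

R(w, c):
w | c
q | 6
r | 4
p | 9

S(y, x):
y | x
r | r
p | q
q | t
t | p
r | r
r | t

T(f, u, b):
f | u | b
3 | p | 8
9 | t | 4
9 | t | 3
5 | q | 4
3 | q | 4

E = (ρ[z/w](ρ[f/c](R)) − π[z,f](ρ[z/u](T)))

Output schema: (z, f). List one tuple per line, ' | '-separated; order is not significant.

Per-node cardinality:
  R → 3
  ρ[f/c](R) → 3
  ρ[z/w](ρ[f/c](R)) → 3
  T → 5
  ρ[z/u](T) → 5
  π[z,f](ρ[z/u](T)) → 5
  (ρ[z/w](ρ[f/c](R)) − π[z,f](ρ[z/u](T))) → 3

== RESULT ==
z | f
p | 9
q | 6
r | 4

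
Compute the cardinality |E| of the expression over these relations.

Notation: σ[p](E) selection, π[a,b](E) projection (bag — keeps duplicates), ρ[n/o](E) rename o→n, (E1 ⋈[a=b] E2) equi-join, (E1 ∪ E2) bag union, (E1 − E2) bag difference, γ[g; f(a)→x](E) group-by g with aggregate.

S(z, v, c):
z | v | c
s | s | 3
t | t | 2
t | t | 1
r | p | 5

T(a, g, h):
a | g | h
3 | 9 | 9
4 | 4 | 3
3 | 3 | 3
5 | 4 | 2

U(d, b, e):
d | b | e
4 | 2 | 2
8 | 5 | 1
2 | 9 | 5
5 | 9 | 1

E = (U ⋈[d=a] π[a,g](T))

Stepwise |·|:
  U → 4
  T → 4
  π[a,g](T) → 4
  (U ⋈[d=a] π[a,g](T)) → 2

|E| = 2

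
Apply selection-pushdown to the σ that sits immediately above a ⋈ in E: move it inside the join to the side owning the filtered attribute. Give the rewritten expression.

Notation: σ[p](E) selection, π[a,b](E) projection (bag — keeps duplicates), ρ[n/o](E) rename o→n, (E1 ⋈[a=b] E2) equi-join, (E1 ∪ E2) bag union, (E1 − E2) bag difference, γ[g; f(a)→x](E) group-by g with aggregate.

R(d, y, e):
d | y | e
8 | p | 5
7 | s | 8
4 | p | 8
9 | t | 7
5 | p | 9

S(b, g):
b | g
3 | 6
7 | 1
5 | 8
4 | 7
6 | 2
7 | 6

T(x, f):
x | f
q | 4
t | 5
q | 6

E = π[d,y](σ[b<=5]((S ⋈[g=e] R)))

σ filters on b, owned by the left side.
E' = π[d,y]((σ[b<=5](S) ⋈[g=e] R))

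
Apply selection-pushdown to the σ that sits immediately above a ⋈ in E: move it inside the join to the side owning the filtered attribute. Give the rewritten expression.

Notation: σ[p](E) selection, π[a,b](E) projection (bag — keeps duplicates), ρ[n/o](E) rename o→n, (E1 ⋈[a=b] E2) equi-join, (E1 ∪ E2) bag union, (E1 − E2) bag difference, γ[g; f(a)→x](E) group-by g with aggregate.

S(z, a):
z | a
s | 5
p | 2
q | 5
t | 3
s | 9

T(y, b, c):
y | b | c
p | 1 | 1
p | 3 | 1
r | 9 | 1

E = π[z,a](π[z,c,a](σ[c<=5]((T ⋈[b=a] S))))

σ filters on c, owned by the left side.
E' = π[z,a](π[z,c,a]((σ[c<=5](T) ⋈[b=a] S)))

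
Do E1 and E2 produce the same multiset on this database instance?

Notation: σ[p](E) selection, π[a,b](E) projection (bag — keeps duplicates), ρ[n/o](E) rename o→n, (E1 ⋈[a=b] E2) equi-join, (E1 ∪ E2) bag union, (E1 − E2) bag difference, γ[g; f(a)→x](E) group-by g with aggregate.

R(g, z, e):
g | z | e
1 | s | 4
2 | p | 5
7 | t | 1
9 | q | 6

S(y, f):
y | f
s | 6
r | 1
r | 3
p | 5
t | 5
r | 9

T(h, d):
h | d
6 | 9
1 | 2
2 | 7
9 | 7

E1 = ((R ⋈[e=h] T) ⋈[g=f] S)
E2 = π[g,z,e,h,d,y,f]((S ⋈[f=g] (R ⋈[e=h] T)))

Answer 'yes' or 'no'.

E1 per-node cardinality:
  R → 4
  T → 4
  (R ⋈[e=h] T) → 2
  S → 6
  ((R ⋈[e=h] T) ⋈[g=f] S) → 1
E2 per-node cardinality:
  S → 6
  R → 4
  T → 4
  (R ⋈[e=h] T) → 2
  (S ⋈[f=g] (R ⋈[e=h] T)) → 1
  π[g,z,e,h,d,y,f]((S ⋈[f=g] (R ⋈[e=h] T))) → 1

E1 and E2 produce the same multiset:
g | z | e | h | d | y | f
9 | q | 6 | 6 | 9 | r | 9

yes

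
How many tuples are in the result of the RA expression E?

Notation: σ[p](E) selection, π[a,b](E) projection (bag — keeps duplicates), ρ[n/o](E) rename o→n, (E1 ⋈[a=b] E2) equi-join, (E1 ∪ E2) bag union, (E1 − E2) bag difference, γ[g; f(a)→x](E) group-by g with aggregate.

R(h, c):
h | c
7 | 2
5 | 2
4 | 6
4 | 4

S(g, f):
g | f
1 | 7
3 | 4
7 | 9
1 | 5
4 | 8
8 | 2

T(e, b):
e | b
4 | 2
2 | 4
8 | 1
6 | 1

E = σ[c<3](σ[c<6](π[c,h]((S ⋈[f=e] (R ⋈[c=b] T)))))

Row counts bottom-up:
  S → 6
  R → 4
  T → 4
  (R ⋈[c=b] T) → 3
  (S ⋈[f=e] (R ⋈[c=b] T)) → 3
  π[c,h]((S ⋈[f=e] (R ⋈[c=b] T))) → 3
  σ[c<6](π[c,h]((S ⋈[f=e] (R ⋈[c=b] T)))) → 3
  σ[c<3](σ[c<6](π[c,h]((S ⋈[f=e] (R ⋈[c=b] T))))) → 2

|E| = 2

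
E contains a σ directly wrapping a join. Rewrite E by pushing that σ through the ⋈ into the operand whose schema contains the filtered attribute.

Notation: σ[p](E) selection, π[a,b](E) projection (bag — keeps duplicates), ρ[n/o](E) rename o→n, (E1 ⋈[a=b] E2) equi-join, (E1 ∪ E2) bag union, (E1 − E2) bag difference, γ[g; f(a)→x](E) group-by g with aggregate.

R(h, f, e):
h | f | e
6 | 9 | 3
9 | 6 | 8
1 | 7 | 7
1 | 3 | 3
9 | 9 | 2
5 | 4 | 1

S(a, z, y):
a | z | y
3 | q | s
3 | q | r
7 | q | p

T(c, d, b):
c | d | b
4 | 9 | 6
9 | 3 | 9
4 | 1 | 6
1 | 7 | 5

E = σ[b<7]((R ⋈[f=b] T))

σ filters on b, owned by the right side.
E' = (R ⋈[f=b] σ[b<7](T))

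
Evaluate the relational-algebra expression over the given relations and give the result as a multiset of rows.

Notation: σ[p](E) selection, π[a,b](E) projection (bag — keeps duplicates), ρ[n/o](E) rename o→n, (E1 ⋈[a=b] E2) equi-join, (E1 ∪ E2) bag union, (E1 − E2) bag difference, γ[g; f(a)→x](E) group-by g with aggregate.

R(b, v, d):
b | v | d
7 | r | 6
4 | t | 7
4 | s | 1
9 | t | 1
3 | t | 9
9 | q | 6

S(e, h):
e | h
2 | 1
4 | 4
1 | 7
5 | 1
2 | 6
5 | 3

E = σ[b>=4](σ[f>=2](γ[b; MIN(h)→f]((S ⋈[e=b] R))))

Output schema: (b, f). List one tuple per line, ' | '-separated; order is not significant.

Subexpression sizes:
  S → 6
  R → 6
  (S ⋈[e=b] R) → 2
  γ[b; MIN(h)→f]((S ⋈[e=b] R)) → 1
  σ[f>=2](γ[b; MIN(h)→f]((S ⋈[e=b] R))) → 1
  σ[b>=4](σ[f>=2](γ[b; MIN(h)→f]((S ⋈[e=b] R)))) → 1

== RESULT ==
b | f
4 | 4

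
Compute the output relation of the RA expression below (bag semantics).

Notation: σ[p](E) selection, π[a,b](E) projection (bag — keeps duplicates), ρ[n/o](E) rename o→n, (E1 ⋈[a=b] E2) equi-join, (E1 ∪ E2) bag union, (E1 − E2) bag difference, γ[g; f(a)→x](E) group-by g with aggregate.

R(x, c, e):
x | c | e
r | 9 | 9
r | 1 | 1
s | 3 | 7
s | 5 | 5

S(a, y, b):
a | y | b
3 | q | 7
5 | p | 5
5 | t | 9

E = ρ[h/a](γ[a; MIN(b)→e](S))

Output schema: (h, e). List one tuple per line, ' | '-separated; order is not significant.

Row counts bottom-up:
  S → 3
  γ[a; MIN(b)→e](S) → 2
  ρ[h/a](γ[a; MIN(b)→e](S)) → 2

== RESULT ==
h | e
3 | 7
5 | 5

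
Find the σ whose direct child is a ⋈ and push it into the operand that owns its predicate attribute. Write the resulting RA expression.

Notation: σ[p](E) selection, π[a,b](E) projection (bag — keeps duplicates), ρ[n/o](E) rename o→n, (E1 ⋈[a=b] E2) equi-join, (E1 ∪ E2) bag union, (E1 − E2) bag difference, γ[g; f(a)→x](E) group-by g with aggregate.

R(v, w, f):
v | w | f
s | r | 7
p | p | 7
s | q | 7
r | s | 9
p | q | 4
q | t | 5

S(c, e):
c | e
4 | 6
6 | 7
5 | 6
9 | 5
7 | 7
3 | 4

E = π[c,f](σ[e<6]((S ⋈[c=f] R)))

σ filters on e, owned by the left side.
E' = π[c,f]((σ[e<6](S) ⋈[c=f] R))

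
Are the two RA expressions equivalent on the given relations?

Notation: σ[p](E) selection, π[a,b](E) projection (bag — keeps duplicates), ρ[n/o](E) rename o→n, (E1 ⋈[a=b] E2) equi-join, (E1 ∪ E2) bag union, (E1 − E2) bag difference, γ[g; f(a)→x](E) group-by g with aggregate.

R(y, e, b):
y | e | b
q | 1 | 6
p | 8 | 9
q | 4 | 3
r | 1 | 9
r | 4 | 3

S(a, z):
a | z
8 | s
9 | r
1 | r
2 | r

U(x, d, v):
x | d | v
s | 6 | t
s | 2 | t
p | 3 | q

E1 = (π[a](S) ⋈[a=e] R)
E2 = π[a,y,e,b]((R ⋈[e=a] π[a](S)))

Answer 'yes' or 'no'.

E1 subexpression sizes:
  S → 4
  π[a](S) → 4
  R → 5
  (π[a](S) ⋈[a=e] R) → 3
E2 subexpression sizes:
  R → 5
  S → 4
  π[a](S) → 4
  (R ⋈[e=a] π[a](S)) → 3
  π[a,y,e,b]((R ⋈[e=a] π[a](S))) → 3

E1 and E2 produce the same multiset:
a | y | e | b
1 | q | 1 | 6
1 | r | 1 | 9
8 | p | 8 | 9

yes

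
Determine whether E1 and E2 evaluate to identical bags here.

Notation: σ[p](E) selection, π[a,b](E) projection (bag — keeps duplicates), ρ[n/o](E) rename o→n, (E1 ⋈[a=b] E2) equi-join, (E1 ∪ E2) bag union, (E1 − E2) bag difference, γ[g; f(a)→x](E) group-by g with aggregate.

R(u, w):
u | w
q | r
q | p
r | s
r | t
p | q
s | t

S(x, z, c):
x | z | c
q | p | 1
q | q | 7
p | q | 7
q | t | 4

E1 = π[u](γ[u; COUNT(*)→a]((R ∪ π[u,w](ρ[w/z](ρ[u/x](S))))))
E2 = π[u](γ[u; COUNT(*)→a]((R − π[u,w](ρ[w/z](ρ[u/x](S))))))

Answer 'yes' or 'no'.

E1 per-node cardinality:
  R → 6
  S → 4
  ρ[u/x](S) → 4
  ρ[w/z](ρ[u/x](S)) → 4
  π[u,w](ρ[w/z](ρ[u/x](S))) → 4
  (R ∪ π[u,w](ρ[w/z](ρ[u/x](S)))) → 10
  γ[u; COUNT(*)→a]((R ∪ π[u,w](ρ[w/z](ρ[u/x](S))))) → 4
  π[u](γ[u; COUNT(*)→a]((R ∪ π[u,w](ρ[w/z](ρ[u/x](S)))))) → 4
E2 per-node cardinality:
  R → 6
  S → 4
  ρ[u/x](S) → 4
  ρ[w/z](ρ[u/x](S)) → 4
  π[u,w](ρ[w/z](ρ[u/x](S))) → 4
  (R − π[u,w](ρ[w/z](ρ[u/x](S)))) → 4
  γ[u; COUNT(*)→a]((R − π[u,w](ρ[w/z](ρ[u/x](S))))) → 3
  π[u](γ[u; COUNT(*)→a]((R − π[u,w](ρ[w/z](ρ[u/x](S)))))) → 3

E1 result:
u
p
q
r
s
E2 result:
u
q
r
s
Witness: ('p',) appears 1× in E1 but 0× in E2.

no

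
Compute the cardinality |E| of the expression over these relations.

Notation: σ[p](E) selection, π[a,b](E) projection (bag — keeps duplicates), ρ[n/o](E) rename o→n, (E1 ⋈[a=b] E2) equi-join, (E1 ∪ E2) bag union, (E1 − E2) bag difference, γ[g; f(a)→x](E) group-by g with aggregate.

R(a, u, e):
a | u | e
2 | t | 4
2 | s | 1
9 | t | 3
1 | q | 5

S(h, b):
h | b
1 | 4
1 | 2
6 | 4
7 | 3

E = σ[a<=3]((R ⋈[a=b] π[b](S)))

Subexpression sizes:
  R → 4
  S → 4
  π[b](S) → 4
  (R ⋈[a=b] π[b](S)) → 2
  σ[a<=3]((R ⋈[a=b] π[b](S))) → 2

|E| = 2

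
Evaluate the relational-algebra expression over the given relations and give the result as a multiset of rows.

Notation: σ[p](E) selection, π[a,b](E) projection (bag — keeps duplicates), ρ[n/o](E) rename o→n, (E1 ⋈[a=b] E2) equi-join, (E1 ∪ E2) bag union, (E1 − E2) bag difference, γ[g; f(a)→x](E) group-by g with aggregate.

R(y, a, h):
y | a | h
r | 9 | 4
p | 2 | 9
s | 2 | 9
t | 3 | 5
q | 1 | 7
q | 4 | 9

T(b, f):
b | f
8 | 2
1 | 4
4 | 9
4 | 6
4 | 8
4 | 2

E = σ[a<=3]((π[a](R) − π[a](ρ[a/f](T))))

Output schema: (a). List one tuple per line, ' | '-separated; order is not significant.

Stepwise |·|:
  R → 6
  π[a](R) → 6
  T → 6
  ρ[a/f](T) → 6
  π[a](ρ[a/f](T)) → 6
  (π[a](R) − π[a](ρ[a/f](T))) → 2
  σ[a<=3]((π[a](R) − π[a](ρ[a/f](T)))) → 2

== RESULT ==
a
1
3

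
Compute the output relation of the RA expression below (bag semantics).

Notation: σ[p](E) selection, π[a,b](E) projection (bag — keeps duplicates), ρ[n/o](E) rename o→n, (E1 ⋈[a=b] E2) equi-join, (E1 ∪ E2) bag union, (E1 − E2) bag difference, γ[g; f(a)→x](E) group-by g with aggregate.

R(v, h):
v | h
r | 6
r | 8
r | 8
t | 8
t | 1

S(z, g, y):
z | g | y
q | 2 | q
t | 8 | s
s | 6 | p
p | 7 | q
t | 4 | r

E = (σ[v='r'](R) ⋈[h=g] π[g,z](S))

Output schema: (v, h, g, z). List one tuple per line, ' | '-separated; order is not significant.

Stepwise |·|:
  R → 5
  σ[v='r'](R) → 3
  S → 5
  π[g,z](S) → 5
  (σ[v='r'](R) ⋈[h=g] π[g,z](S)) → 3

== RESULT ==
v | h | g | z
r | 6 | 6 | s
r | 8 | 8 | t
r | 8 | 8 | t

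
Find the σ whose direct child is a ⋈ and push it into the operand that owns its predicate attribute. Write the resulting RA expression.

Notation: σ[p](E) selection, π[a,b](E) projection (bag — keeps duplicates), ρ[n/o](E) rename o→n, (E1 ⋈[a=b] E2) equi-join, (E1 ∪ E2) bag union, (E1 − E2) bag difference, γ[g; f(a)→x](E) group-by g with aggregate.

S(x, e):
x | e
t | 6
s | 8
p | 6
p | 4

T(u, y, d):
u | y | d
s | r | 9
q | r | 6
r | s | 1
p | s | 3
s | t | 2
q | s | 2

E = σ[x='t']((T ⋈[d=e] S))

σ filters on x, owned by the right side.
E' = (T ⋈[d=e] σ[x='t'](S))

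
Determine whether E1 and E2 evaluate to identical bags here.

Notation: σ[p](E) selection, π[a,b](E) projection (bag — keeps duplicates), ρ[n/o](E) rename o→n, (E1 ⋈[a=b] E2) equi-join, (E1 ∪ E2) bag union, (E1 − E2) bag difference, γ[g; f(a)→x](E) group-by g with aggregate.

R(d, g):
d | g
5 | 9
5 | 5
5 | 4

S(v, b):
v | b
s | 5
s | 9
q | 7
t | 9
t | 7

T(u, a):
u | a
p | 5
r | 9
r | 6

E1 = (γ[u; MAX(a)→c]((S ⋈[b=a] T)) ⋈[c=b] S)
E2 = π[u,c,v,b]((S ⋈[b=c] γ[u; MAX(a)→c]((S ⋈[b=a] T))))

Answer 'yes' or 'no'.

E1 row counts bottom-up:
  S → 5
  T → 3
  (S ⋈[b=a] T) → 3
  γ[u; MAX(a)→c]((S ⋈[b=a] T)) → 2
  S → 5
  (γ[u; MAX(a)→c]((S ⋈[b=a] T)) ⋈[c=b] S) → 3
E2 row counts bottom-up:
  S → 5
  S → 5
  T → 3
  (S ⋈[b=a] T) → 3
  γ[u; MAX(a)→c]((S ⋈[b=a] T)) → 2
  (S ⋈[b=c] γ[u; MAX(a)→c]((S ⋈[b=a] T))) → 3
  π[u,c,v,b]((S ⋈[b=c] γ[u; MAX(a)→c]((S ⋈[b=a] T)))) → 3

E1 and E2 produce the same multiset:
u | c | v | b
p | 5 | s | 5
r | 9 | s | 9
r | 9 | t | 9

yes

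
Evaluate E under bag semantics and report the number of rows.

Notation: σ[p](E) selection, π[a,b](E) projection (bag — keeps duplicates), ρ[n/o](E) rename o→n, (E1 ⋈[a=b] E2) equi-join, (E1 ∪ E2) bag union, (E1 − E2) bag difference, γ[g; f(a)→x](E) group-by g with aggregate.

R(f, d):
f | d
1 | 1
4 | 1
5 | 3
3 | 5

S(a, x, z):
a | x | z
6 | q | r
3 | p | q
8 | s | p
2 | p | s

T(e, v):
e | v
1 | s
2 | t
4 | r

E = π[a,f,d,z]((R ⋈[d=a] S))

Stepwise |·|:
  R → 4
  S → 4
  (R ⋈[d=a] S) → 1
  π[a,f,d,z]((R ⋈[d=a] S)) → 1

|E| = 1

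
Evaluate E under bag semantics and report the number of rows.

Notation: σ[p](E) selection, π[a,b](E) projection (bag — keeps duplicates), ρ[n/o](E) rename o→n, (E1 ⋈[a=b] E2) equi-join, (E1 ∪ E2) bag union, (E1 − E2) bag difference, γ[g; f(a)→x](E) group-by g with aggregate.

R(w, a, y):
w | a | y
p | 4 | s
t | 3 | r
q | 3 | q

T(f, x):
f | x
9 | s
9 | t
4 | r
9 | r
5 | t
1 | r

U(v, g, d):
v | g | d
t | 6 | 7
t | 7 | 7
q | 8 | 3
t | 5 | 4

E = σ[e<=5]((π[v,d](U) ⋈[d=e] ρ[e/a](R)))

Per-node cardinality:
  U → 4
  π[v,d](U) → 4
  R → 3
  ρ[e/a](R) → 3
  (π[v,d](U) ⋈[d=e] ρ[e/a](R)) → 3
  σ[e<=5]((π[v,d](U) ⋈[d=e] ρ[e/a](R))) → 3

|E| = 3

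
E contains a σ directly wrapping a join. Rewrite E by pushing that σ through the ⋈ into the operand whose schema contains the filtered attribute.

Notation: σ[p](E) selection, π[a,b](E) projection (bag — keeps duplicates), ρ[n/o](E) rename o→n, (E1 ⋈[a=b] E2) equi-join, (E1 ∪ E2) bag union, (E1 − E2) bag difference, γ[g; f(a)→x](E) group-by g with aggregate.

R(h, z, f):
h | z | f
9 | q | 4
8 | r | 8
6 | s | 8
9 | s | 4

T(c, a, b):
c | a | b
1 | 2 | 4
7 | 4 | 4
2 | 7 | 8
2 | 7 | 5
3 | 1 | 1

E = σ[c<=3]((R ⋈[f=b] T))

σ filters on c, owned by the right side.
E' = (R ⋈[f=b] σ[c<=3](T))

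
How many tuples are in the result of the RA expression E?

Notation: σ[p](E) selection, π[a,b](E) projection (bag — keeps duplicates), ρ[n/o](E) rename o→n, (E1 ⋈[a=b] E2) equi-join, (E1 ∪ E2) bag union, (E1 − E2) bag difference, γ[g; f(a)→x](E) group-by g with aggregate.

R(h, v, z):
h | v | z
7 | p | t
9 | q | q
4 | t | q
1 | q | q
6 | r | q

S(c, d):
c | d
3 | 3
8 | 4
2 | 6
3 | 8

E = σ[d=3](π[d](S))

Stepwise |·|:
  S → 4
  π[d](S) → 4
  σ[d=3](π[d](S)) → 1

|E| = 1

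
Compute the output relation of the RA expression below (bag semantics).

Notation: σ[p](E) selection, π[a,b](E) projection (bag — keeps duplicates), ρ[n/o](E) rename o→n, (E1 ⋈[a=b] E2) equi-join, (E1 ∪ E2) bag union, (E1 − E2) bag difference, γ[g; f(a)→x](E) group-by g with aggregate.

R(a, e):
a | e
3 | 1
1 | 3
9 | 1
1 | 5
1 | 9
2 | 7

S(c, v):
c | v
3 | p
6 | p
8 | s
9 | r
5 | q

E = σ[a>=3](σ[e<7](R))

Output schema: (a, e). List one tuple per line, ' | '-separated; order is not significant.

Stepwise |·|:
  R → 6
  σ[e<7](R) → 4
  σ[a>=3](σ[e<7](R)) → 2

== RESULT ==
a | e
3 | 1
9 | 1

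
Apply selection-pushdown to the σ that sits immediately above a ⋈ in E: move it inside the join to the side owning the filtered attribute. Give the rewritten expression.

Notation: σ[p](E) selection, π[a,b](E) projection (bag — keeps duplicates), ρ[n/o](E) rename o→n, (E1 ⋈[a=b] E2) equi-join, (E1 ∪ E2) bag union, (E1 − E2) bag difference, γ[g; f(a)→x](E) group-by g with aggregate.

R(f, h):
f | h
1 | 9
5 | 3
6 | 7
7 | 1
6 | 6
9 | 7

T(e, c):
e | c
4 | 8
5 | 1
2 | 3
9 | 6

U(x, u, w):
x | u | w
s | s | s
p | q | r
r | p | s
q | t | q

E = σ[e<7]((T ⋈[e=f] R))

σ filters on e, owned by the left side.
E' = (σ[e<7](T) ⋈[e=f] R)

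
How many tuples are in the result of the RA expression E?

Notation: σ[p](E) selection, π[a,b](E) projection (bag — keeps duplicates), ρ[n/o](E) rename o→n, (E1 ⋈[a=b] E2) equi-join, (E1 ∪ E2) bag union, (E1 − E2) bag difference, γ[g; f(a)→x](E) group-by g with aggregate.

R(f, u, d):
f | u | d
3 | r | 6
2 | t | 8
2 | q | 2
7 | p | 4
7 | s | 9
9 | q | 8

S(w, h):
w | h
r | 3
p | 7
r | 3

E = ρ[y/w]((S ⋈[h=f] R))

Row counts bottom-up:
  S → 3
  R → 6
  (S ⋈[h=f] R) → 4
  ρ[y/w]((S ⋈[h=f] R)) → 4

|E| = 4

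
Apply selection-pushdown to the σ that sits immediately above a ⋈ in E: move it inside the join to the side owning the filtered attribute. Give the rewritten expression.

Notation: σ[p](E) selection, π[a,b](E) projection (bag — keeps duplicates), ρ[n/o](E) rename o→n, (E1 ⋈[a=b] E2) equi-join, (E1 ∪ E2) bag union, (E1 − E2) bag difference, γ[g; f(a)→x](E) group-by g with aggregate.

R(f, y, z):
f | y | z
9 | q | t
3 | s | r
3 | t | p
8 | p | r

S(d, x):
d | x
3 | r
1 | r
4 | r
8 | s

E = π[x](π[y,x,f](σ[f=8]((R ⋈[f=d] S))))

σ filters on f, owned by the left side.
E' = π[x](π[y,x,f]((σ[f=8](R) ⋈[f=d] S)))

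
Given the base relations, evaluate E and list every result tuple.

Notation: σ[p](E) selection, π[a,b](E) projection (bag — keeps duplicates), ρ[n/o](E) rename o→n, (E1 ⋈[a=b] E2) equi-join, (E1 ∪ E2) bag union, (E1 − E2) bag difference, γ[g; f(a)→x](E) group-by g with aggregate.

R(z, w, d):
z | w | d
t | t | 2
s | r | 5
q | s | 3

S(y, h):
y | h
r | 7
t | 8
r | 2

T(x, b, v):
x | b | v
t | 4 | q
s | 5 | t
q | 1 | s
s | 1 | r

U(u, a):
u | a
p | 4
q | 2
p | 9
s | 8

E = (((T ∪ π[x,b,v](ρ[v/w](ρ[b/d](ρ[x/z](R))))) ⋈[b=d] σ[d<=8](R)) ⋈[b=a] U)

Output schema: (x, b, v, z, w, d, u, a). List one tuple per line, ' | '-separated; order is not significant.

Row counts bottom-up:
  T → 4
  R → 3
  ρ[x/z](R) → 3
  ρ[b/d](ρ[x/z](R)) → 3
  ρ[v/w](ρ[b/d](ρ[x/z](R))) → 3
  π[x,b,v](ρ[v/w](ρ[b/d](ρ[x/z](R)))) → 3
  (T ∪ π[x,b,v](ρ[v/w](ρ[b/d](ρ[x/z](R))))) → 7
  R → 3
  σ[d<=8](R) → 3
  ((T ∪ π[x,b,v](ρ[v/w](ρ[b/d](ρ[x/z](R))))) ⋈[b=d] σ[d<=8](R)) → 4
  U → 4
  (((T ∪ π[x,b,v](ρ[v/w](ρ[b/d](ρ[x/z](R))))) ⋈[b=d] σ[d<=8](R)) ⋈[b=a] U) → 1

== RESULT ==
x | b | v | z | w | d | u | a
t | 2 | t | t | t | 2 | q | 2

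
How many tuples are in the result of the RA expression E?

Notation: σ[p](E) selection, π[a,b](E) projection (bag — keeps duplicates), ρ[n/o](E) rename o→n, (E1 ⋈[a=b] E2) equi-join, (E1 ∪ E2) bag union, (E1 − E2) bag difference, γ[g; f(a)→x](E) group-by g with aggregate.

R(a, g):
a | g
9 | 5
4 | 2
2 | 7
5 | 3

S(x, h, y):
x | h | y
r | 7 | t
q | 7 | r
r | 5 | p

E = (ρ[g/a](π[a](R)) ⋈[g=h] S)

Subexpression sizes:
  R → 4
  π[a](R) → 4
  ρ[g/a](π[a](R)) → 4
  S → 3
  (ρ[g/a](π[a](R)) ⋈[g=h] S) → 1

|E| = 1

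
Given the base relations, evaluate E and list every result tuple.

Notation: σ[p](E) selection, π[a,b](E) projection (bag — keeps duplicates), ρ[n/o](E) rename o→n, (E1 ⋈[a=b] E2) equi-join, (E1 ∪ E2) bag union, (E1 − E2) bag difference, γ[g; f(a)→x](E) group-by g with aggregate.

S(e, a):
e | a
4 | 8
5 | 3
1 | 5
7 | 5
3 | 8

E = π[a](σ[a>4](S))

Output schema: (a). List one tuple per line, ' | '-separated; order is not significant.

Per-node cardinality:
  S → 5
  σ[a>4](S) → 4
  π[a](σ[a>4](S)) → 4

== RESULT ==
a
5
5
8
8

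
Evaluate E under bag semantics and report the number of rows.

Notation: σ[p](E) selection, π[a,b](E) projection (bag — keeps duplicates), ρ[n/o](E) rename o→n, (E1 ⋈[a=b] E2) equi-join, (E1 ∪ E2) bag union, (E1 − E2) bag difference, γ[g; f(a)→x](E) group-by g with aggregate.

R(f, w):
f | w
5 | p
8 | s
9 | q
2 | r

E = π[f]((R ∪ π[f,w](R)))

Stepwise |·|:
  R → 4
  R → 4
  π[f,w](R) → 4
  (R ∪ π[f,w](R)) → 8
  π[f]((R ∪ π[f,w](R))) → 8

|E| = 8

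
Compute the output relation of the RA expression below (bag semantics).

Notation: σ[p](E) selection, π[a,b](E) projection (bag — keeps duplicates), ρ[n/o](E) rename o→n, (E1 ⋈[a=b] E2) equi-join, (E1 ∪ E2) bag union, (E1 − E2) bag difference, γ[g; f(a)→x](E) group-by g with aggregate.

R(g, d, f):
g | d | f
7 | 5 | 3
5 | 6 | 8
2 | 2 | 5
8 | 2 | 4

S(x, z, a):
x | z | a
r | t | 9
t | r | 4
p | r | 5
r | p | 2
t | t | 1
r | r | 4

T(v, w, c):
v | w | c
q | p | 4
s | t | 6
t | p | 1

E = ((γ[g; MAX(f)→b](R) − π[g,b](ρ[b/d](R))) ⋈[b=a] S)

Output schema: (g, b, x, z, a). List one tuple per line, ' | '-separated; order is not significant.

Row counts bottom-up:
  R → 4
  γ[g; MAX(f)→b](R) → 4
  R → 4
  ρ[b/d](R) → 4
  π[g,b](ρ[b/d](R)) → 4
  (γ[g; MAX(f)→b](R) − π[g,b](ρ[b/d](R))) → 4
  S → 6
  ((γ[g; MAX(f)→b](R) − π[g,b](ρ[b/d](R))) ⋈[b=a] S) → 3

== RESULT ==
g | b | x | z | a
2 | 5 | p | r | 5
8 | 4 | r | r | 4
8 | 4 | t | r | 4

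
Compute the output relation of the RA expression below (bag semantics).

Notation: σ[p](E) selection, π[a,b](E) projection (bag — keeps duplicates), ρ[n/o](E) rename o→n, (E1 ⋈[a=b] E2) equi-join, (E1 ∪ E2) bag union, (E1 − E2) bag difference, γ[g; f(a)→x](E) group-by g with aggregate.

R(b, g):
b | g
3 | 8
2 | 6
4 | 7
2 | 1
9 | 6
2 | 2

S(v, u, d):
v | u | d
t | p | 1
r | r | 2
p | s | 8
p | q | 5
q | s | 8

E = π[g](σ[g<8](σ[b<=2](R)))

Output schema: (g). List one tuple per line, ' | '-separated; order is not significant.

Row counts bottom-up:
  R → 6
  σ[b<=2](R) → 3
  σ[g<8](σ[b<=2](R)) → 3
  π[g](σ[g<8](σ[b<=2](R))) → 3

== RESULT ==
g
1
2
6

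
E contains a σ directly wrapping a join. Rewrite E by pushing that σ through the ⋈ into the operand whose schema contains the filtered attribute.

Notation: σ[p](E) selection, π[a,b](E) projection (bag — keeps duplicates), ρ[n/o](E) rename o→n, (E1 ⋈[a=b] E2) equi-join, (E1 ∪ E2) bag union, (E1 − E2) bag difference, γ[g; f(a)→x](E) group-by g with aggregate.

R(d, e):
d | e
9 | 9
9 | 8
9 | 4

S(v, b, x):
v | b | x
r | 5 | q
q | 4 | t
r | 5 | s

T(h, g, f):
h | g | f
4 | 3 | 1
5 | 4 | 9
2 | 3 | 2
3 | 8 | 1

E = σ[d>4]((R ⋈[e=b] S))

σ filters on d, owned by the left side.
E' = (σ[d>4](R) ⋈[e=b] S)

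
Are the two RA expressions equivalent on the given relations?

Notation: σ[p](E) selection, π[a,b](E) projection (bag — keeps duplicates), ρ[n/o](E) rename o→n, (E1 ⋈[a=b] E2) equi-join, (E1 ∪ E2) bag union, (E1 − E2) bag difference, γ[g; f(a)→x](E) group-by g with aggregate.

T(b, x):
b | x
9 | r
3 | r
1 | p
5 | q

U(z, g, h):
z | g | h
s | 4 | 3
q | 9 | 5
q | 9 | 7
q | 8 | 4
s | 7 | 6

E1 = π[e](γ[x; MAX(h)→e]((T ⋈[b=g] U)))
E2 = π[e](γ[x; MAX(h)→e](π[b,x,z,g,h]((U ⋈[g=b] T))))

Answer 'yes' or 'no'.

E1 subexpression sizes:
  T → 4
  U → 5
  (T ⋈[b=g] U) → 2
  γ[x; MAX(h)→e]((T ⋈[b=g] U)) → 1
  π[e](γ[x; MAX(h)→e]((T ⋈[b=g] U))) → 1
E2 subexpression sizes:
  U → 5
  T → 4
  (U ⋈[g=b] T) → 2
  π[b,x,z,g,h]((U ⋈[g=b] T)) → 2
  γ[x; MAX(h)→e](π[b,x,z,g,h]((U ⋈[g=b] T))) → 1
  π[e](γ[x; MAX(h)→e](π[b,x,z,g,h]((U ⋈[g=b] T)))) → 1

E1 and E2 produce the same multiset:
e
7

yes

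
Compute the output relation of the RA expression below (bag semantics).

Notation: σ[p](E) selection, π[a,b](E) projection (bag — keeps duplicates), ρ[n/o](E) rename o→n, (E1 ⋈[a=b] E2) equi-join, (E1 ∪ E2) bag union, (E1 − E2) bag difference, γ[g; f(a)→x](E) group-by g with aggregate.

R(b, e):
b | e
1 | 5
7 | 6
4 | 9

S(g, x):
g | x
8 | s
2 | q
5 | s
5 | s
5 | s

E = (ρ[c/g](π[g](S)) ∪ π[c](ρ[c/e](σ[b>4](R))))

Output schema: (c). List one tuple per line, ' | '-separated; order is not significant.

Row counts bottom-up:
  S → 5
  π[g](S) → 5
  ρ[c/g](π[g](S)) → 5
  R → 3
  σ[b>4](R) → 1
  ρ[c/e](σ[b>4](R)) → 1
  π[c](ρ[c/e](σ[b>4](R))) → 1
  (ρ[c/g](π[g](S)) ∪ π[c](ρ[c/e](σ[b>4](R)))) → 6

== RESULT ==
c
2
5
5
5
6
8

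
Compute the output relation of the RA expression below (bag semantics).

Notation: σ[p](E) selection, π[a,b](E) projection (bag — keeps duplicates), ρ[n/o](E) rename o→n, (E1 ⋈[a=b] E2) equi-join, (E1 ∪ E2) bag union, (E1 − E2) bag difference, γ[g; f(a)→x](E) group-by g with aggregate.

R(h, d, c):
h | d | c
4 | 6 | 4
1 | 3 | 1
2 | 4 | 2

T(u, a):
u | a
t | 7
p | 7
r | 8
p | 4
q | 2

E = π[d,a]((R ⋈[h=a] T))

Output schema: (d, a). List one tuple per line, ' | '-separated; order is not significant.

Stepwise |·|:
  R → 3
  T → 5
  (R ⋈[h=a] T) → 2
  π[d,a]((R ⋈[h=a] T)) → 2

== RESULT ==
d | a
4 | 2
6 | 4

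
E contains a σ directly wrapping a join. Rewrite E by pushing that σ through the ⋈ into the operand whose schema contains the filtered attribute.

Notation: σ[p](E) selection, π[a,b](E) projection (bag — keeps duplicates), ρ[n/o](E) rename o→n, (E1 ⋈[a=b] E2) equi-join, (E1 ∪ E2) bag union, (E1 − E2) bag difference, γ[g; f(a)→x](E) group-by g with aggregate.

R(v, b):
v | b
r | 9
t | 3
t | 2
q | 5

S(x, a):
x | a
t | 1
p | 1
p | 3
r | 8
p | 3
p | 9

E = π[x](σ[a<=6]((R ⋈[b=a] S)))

σ filters on a, owned by the right side.
E' = π[x]((R ⋈[b=a] σ[a<=6](S)))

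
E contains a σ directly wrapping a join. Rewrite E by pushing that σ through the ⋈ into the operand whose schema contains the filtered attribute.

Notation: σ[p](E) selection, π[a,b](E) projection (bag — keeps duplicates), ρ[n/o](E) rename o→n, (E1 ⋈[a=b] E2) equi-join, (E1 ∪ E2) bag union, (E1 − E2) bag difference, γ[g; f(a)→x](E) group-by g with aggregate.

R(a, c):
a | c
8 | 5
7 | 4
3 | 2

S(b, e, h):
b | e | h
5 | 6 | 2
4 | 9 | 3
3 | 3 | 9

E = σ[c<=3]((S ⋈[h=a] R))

σ filters on c, owned by the right side.
E' = (S ⋈[h=a] σ[c<=3](R))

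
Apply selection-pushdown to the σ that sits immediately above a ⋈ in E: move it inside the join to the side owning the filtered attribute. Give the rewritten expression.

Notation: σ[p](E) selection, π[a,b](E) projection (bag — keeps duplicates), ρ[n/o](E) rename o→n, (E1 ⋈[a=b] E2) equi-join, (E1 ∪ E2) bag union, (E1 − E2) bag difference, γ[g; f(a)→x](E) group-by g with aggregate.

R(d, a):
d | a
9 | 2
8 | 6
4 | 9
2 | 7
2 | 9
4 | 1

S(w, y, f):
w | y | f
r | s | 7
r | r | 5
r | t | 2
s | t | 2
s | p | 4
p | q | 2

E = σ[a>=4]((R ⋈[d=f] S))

σ filters on a, owned by the left side.
E' = (σ[a>=4](R) ⋈[d=f] S)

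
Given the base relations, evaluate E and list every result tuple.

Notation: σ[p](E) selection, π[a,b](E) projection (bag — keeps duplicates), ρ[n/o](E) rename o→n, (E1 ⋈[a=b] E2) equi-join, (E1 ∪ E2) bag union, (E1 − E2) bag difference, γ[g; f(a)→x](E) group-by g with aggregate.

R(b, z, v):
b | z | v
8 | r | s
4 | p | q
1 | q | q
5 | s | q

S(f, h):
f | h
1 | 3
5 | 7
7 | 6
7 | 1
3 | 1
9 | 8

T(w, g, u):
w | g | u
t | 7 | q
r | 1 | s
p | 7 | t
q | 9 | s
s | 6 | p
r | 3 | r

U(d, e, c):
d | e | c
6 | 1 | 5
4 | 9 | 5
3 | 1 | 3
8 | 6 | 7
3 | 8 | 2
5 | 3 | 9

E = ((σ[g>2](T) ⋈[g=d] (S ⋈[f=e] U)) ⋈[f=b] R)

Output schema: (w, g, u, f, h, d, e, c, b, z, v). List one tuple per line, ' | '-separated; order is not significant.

Stepwise |·|:
  T → 6
  σ[g>2](T) → 5
  S → 6
  U → 6
  (S ⋈[f=e] U) → 4
  (σ[g>2](T) ⋈[g=d] (S ⋈[f=e] U)) → 2
  R → 4
  ((σ[g>2](T) ⋈[g=d] (S ⋈[f=e] U)) ⋈[f=b] R) → 2

== RESULT ==
w | g | u | f | h | d | e | c | b | z | v
r | 3 | r | 1 | 3 | 3 | 1 | 3 | 1 | q | q
s | 6 | p | 1 | 3 | 6 | 1 | 5 | 1 | q | q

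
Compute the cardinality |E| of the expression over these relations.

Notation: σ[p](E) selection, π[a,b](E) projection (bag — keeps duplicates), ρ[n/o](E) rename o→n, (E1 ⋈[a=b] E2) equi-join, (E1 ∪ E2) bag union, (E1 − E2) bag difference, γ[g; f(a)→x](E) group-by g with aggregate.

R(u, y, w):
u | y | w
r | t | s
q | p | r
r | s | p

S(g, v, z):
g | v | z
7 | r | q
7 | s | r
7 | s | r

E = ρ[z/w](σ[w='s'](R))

Stepwise |·|:
  R → 3
  σ[w='s'](R) → 1
  ρ[z/w](σ[w='s'](R)) → 1

|E| = 1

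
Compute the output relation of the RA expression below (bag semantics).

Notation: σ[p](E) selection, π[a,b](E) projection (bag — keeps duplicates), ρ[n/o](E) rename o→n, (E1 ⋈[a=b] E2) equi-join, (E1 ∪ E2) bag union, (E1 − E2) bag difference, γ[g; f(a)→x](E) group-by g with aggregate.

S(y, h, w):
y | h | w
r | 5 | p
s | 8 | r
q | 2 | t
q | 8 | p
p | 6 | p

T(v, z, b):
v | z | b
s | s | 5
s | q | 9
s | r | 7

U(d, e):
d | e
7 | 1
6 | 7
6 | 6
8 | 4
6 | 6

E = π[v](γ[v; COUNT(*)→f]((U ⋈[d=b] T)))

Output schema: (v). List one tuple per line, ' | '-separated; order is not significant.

Subexpression sizes:
  U → 5
  T → 3
  (U ⋈[d=b] T) → 1
  γ[v; COUNT(*)→f]((U ⋈[d=b] T)) → 1
  π[v](γ[v; COUNT(*)→f]((U ⋈[d=b] T))) → 1

== RESULT ==
v
s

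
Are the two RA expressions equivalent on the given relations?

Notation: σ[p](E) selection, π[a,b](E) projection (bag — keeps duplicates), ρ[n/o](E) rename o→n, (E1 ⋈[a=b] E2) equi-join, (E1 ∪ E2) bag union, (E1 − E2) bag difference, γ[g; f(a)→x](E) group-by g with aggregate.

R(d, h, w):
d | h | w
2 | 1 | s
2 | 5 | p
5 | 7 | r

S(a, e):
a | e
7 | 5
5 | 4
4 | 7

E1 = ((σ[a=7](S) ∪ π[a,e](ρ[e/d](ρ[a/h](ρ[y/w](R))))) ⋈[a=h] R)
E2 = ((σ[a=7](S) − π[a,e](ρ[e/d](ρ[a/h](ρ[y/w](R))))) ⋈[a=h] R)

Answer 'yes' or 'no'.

E1 row counts bottom-up:
  S → 3
  σ[a=7](S) → 1
  R → 3
  ρ[y/w](R) → 3
  ρ[a/h](ρ[y/w](R)) → 3
  ρ[e/d](ρ[a/h](ρ[y/w](R))) → 3
  π[a,e](ρ[e/d](ρ[a/h](ρ[y/w](R)))) → 3
  (σ[a=7](S) ∪ π[a,e](ρ[e/d](ρ[a/h](ρ[y/w](R))))) → 4
  R → 3
  ((σ[a=7](S) ∪ π[a,e](ρ[e/d](ρ[a/h](ρ[y/w](R))))) ⋈[a=h] R) → 4
E2 row counts bottom-up:
  S → 3
  σ[a=7](S) → 1
  R → 3
  ρ[y/w](R) → 3
  ρ[a/h](ρ[y/w](R)) → 3
  ρ[e/d](ρ[a/h](ρ[y/w](R))) → 3
  π[a,e](ρ[e/d](ρ[a/h](ρ[y/w](R)))) → 3
  (σ[a=7](S) − π[a,e](ρ[e/d](ρ[a/h](ρ[y/w](R))))) → 0
  R → 3
  ((σ[a=7](S) − π[a,e](ρ[e/d](ρ[a/h](ρ[y/w](R))))) ⋈[a=h] R) → 0

E1 result:
a | e | d | h | w
1 | 2 | 2 | 1 | s
5 | 2 | 2 | 5 | p
7 | 5 | 5 | 7 | r
7 | 5 | 5 | 7 | r
E2 result:
a | e | d | h | w
(0 rows)
Witness: (5, 2, 2, 5, 'p') appears 1× in E1 but 0× in E2.

no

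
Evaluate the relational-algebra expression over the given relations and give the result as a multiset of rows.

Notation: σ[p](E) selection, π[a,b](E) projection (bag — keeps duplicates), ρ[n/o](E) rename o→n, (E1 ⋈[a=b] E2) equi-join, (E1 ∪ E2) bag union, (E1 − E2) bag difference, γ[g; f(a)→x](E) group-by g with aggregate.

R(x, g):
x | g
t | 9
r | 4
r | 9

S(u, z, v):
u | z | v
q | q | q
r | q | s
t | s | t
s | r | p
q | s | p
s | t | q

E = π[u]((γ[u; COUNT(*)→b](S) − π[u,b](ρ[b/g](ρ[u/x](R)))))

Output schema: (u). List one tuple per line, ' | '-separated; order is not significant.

Row counts bottom-up:
  S → 6
  γ[u; COUNT(*)→b](S) → 4
  R → 3
  ρ[u/x](R) → 3
  ρ[b/g](ρ[u/x](R)) → 3
  π[u,b](ρ[b/g](ρ[u/x](R))) → 3
  (γ[u; COUNT(*)→b](S) − π[u,b](ρ[b/g](ρ[u/x](R)))) → 4
  π[u]((γ[u; COUNT(*)→b](S) − π[u,b](ρ[b/g](ρ[u/x](R))))) → 4

== RESULT ==
u
q
r
s
t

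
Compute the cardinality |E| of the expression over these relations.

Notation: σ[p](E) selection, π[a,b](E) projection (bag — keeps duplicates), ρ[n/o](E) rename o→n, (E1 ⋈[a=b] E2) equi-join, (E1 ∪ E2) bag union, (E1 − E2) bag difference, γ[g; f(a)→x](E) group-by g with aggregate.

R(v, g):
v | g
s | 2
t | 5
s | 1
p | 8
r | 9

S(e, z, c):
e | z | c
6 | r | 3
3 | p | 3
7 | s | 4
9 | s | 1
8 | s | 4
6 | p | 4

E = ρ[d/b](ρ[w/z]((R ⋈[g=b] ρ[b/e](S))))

Stepwise |·|:
  R → 5
  S → 6
  ρ[b/e](S) → 6
  (R ⋈[g=b] ρ[b/e](S)) → 2
  ρ[w/z]((R ⋈[g=b] ρ[b/e](S))) → 2
  ρ[d/b](ρ[w/z]((R ⋈[g=b] ρ[b/e](S)))) → 2

|E| = 2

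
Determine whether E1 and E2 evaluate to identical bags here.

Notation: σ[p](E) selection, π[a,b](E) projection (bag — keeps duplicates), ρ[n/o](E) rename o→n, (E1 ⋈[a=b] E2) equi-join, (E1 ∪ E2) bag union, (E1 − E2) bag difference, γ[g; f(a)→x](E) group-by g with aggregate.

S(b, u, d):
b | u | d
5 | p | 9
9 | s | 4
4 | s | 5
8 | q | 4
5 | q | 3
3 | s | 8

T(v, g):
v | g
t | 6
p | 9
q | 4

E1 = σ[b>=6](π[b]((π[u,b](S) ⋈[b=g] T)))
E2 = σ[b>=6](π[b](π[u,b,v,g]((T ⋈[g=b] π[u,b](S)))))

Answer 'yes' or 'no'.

E1 per-node cardinality:
  S → 6
  π[u,b](S) → 6
  T → 3
  (π[u,b](S) ⋈[b=g] T) → 2
  π[b]((π[u,b](S) ⋈[b=g] T)) → 2
  σ[b>=6](π[b]((π[u,b](S) ⋈[b=g] T))) → 1
E2 per-node cardinality:
  T → 3
  S → 6
  π[u,b](S) → 6
  (T ⋈[g=b] π[u,b](S)) → 2
  π[u,b,v,g]((T ⋈[g=b] π[u,b](S))) → 2
  π[b](π[u,b,v,g]((T ⋈[g=b] π[u,b](S)))) → 2
  σ[b>=6](π[b](π[u,b,v,g]((T ⋈[g=b] π[u,b](S))))) → 1

E1 and E2 produce the same multiset:
b
9

yes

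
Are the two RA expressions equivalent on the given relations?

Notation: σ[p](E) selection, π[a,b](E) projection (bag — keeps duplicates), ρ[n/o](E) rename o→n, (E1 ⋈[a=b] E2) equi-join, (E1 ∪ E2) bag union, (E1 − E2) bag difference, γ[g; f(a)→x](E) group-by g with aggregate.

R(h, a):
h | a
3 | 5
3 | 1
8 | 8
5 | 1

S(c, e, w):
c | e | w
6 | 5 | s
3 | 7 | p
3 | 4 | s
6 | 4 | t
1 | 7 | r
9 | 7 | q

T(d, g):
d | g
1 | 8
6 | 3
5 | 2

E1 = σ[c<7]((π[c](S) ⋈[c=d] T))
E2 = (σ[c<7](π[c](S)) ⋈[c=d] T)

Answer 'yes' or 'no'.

E1 subexpression sizes:
  S → 6
  π[c](S) → 6
  T → 3
  (π[c](S) ⋈[c=d] T) → 3
  σ[c<7]((π[c](S) ⋈[c=d] T)) → 3
E2 subexpression sizes:
  S → 6
  π[c](S) → 6
  σ[c<7](π[c](S)) → 5
  T → 3
  (σ[c<7](π[c](S)) ⋈[c=d] T) → 3

E1 and E2 produce the same multiset:
c | d | g
1 | 1 | 8
6 | 6 | 3
6 | 6 | 3

yes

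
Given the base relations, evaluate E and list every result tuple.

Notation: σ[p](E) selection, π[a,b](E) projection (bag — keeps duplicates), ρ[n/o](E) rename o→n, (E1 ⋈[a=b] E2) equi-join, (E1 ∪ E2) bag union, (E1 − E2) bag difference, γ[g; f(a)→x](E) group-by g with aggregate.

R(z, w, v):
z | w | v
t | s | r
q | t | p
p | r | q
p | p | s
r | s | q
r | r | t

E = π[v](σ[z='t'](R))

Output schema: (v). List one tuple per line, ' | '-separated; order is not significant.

Row counts bottom-up:
  R → 6
  σ[z='t'](R) → 1
  π[v](σ[z='t'](R)) → 1

== RESULT ==
v
r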